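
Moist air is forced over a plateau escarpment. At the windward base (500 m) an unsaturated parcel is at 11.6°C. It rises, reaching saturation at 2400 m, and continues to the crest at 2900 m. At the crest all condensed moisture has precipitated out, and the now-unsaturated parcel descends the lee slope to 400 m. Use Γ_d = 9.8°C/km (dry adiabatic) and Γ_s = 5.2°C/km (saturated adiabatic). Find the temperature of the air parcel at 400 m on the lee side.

500 → 2400 m (dry, 9.8°C/km): ΔT = -9.8 × 1.9 = -18.62°C → T = -7.02°C
2400 → 2900 m (saturated, 5.2°C/km): ΔT = -5.2 × 0.5 = -2.6°C → T = -9.62°C
2900 → 400 m (dry descent, 9.8°C/km): ΔT = +9.8 × 2.5 = +24.5°C → T = 14.88°C

14.88°C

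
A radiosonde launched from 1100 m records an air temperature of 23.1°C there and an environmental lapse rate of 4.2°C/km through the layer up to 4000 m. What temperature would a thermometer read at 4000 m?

1100 → 4000 m (environmental, 4.2°C/km): ΔT = -4.2 × 2.9 = -12.18°C → T = 10.92°C

10.92°C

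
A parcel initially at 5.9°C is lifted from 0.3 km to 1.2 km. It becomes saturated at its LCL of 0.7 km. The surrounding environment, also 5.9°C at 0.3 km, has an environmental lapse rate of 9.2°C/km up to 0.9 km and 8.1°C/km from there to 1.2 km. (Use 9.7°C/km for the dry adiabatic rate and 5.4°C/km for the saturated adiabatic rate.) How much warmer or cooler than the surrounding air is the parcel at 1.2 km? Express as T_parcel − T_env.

Parcel:
  300 → 700 m (dry, 9.7°C/km): ΔT = -9.7 × 0.4 = -3.88°C → T = 2.02°C
  700 → 1200 m (saturated, 5.4°C/km): ΔT = -5.4 × 0.5 = -2.7°C → T = -0.68°C
Environment:
  300 → 900 m (environment, lower layer, 9.2°C/km): ΔT = -9.2 × 0.6 = -5.52°C → T = 0.38°C
  900 → 1200 m (environment, upper layer, 8.1°C/km): ΔT = -8.1 × 0.3 = -2.43°C → T = -2.05°C
T_parcel − T_env = -0.68 − (-2.05) = +1.37°C

+1.37°C (parcel warmer than environment)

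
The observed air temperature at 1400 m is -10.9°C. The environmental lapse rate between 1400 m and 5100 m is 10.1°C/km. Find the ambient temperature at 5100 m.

-48.27°C

Environmental to 5100 m: -10.1 × 3.7 km = -37.37°C, so T = -48.27°C.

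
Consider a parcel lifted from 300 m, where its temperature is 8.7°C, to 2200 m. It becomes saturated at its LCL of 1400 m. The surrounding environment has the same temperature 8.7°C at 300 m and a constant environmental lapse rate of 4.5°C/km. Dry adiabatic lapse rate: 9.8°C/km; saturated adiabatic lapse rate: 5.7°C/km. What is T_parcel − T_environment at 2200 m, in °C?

-6.79°C (parcel cooler than environment)

Parcel:
  Dry to 1400 m: -9.8 × 1.1 km = -10.78°C, so T = -2.08°C.
  Saturated to 2200 m: -5.7 × 0.8 km = -4.56°C, so T = -6.64°C.
Environment:
  Environment to 2200 m: -4.5 × 1.9 km = -8.55°C, so T = 0.15°C.
T_parcel − T_env = -6.64 − 0.15 = -6.79°C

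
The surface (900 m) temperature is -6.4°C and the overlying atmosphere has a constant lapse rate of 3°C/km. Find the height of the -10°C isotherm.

Height above start = (-6.4 − (-10)) / 3 = 1.2 km
Altitude = 900 m + 1200 m = 2100 m

2100 m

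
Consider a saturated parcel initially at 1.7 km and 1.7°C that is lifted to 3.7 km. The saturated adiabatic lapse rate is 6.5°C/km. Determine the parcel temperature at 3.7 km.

Saturated adiabatic to 3700 m: -6.5 × 2 km = -13°C, so T = -11.3°C.

-11.3°C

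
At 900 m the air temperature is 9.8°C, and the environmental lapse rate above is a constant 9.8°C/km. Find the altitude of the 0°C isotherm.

Height above start = (9.8 − 0) / 9.8 = 1 km
Altitude = 900 m + 1000 m = 1900 m

1900 m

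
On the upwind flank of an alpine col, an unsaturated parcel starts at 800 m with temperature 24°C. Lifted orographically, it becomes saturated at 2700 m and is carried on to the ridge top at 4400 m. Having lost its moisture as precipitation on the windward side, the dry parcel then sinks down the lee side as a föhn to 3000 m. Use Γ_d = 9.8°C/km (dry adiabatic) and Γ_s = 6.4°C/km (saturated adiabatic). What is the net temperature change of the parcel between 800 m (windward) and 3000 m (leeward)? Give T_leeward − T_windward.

Dry to 2700 m: -9.8 × 1.9 km = -18.62°C, so T = 5.38°C.
Saturated to 4400 m: -6.4 × 1.7 km = -10.88°C, so T = -5.5°C.
Dry descent to 3000 m: +9.8 × 1.4 km = +13.72°C, so T = 8.22°C.
Net change vs windward start: 8.22 − 24 = -15.78°C

-15.78°C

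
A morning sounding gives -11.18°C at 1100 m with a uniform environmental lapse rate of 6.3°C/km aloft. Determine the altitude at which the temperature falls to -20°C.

2500 m

Height above start = (-11.18 − (-20)) / 6.3 = 1.4 km
Altitude = 1100 m + 1400 m = 2500 m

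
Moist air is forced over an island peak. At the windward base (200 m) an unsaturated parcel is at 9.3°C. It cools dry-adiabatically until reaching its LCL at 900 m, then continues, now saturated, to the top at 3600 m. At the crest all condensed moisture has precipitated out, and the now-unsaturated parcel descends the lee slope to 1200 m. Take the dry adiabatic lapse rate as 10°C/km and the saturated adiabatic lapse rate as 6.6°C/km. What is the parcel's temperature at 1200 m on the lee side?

200 → 900 m (dry, 10°C/km): ΔT = -10 × 0.7 = -7°C → T = 2.3°C
900 → 3600 m (saturated, 6.6°C/km): ΔT = -6.6 × 2.7 = -17.82°C → T = -15.52°C
3600 → 1200 m (dry descent, 10°C/km): ΔT = +10 × 2.4 = +24°C → T = 8.48°C

8.48°C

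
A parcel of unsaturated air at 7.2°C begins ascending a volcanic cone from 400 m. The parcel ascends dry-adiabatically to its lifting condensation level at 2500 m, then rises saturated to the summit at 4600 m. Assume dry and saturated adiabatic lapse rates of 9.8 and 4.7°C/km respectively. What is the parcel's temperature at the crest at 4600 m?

400–2500 m, dry: Δz = 2.1 km ⇒ ΔT = -20.58°C; T = -13.38°C
2500–4600 m, saturated: Δz = 2.1 km ⇒ ΔT = -9.87°C; T = -23.25°C

-23.25°C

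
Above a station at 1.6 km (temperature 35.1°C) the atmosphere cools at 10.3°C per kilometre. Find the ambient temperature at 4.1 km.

1600 → 4100 m (environmental, 10.3°C/km): ΔT = -10.3 × 2.5 = -25.75°C → T = 9.35°C

9.35°C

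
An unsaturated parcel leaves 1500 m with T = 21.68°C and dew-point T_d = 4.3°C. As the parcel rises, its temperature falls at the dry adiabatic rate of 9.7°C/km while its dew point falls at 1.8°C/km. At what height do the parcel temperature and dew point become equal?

T and T_d converge at 9.7 − 1.8 = 7.9°C per km
Height above start = (21.68 − 4.3) / 7.9 = 2.2 km
LCL altitude = 1500 m + 2200 m = 3700 m

3700 m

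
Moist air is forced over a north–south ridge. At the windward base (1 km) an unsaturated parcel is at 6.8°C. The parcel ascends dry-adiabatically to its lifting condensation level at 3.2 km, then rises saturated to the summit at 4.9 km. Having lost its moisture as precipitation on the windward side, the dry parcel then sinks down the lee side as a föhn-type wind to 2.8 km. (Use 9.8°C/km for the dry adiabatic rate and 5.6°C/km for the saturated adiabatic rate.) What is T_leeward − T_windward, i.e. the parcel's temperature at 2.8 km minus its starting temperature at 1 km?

-10.5°C

From 1000 m to 3200 m (dry): cools by 9.8 × 2.2 = 21.56°C, giving -14.76°C.
From 3200 m to 4900 m (saturated): cools by 5.6 × 1.7 = 9.52°C, giving -24.28°C.
From 4900 m to 2800 m (dry descent): warms by 9.8 × 2.1 = 20.58°C, giving -3.7°C.
Net change vs windward start: -3.7 − 6.8 = -10.5°C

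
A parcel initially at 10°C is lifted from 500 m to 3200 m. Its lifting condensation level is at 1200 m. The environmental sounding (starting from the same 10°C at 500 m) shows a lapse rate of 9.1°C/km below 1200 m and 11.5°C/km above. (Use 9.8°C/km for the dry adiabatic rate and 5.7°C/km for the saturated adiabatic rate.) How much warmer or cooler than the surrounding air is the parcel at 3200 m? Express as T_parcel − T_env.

Parcel:
  Dry to 1200 m: -9.8 × 0.7 km = -6.86°C, so T = 3.14°C.
  Saturated to 3200 m: -5.7 × 2 km = -11.4°C, so T = -8.26°C.
Environment:
  Environment, lower layer to 1200 m: -9.1 × 0.7 km = -6.37°C, so T = 3.63°C.
  Environment, upper layer to 3200 m: -11.5 × 2 km = -23°C, so T = -19.37°C.
T_parcel − T_env = -8.26 − (-19.37) = +11.11°C

+11.11°C (parcel warmer than environment)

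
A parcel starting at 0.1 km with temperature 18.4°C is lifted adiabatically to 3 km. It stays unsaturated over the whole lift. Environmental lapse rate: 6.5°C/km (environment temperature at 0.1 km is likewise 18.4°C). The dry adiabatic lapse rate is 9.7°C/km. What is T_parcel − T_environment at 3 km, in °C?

-9.28°C (parcel cooler than environment)

Parcel:
  Dry to 3000 m: -9.7 × 2.9 km = -28.13°C, so T = -9.73°C.
Environment:
  Environment to 3000 m: -6.5 × 2.9 km = -18.85°C, so T = -0.45°C.
T_parcel − T_env = -9.73 − (-0.45) = -9.28°C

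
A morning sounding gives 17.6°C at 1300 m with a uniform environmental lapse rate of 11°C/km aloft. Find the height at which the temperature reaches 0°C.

Height above start = (17.6 − 0) / 11 = 1.6 km
Altitude = 1300 m + 1600 m = 2900 m

2900 m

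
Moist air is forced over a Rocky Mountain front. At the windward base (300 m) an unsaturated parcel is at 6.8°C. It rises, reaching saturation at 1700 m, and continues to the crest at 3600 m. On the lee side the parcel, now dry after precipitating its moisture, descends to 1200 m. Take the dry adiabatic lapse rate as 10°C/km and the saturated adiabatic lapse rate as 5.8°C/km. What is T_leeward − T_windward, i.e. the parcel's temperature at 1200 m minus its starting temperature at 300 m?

From 300 m to 1700 m (dry): cools by 10 × 1.4 = 14°C, giving -7.2°C.
From 1700 m to 3600 m (saturated): cools by 5.8 × 1.9 = 11.02°C, giving -18.22°C.
From 3600 m to 1200 m (dry descent): warms by 10 × 2.4 = 24°C, giving 5.78°C.
Net change vs windward start: 5.78 − 6.8 = -1.02°C

-1.02°C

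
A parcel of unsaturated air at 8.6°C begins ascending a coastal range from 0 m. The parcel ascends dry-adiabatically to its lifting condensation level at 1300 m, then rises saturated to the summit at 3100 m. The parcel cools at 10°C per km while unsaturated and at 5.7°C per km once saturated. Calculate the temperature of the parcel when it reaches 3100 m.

0–1300 m, dry: Δz = 1.3 km ⇒ ΔT = -13°C; T = -4.4°C
1300–3100 m, saturated: Δz = 1.8 km ⇒ ΔT = -10.26°C; T = -14.66°C

-14.66°C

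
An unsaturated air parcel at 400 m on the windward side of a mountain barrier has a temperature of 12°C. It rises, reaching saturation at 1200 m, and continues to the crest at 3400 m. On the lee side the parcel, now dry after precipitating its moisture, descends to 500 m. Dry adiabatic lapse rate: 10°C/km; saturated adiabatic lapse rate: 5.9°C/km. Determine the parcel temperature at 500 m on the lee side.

20.02°C

From 400 m to 1200 m (dry): cools by 10 × 0.8 = 8°C, giving 4°C.
From 1200 m to 3400 m (saturated): cools by 5.9 × 2.2 = 12.98°C, giving -8.98°C.
From 3400 m to 500 m (dry descent): warms by 10 × 2.9 = 29°C, giving 20.02°C.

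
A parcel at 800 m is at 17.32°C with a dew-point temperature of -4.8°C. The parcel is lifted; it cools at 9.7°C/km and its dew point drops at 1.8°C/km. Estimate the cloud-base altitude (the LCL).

T and T_d converge at 9.7 − 1.8 = 7.9°C per km
Height above start = (17.32 − (-4.8)) / 7.9 = 2.8 km
LCL altitude = 800 m + 2800 m = 3600 m

3600 m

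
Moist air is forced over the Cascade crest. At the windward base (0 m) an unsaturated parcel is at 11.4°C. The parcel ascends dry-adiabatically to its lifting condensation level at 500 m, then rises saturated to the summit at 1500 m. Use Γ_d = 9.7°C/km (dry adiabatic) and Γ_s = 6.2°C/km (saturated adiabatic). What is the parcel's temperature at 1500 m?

0.35°C

0–500 m, dry: Δz = 0.5 km ⇒ ΔT = -4.85°C; T = 6.55°C
500–1500 m, saturated: Δz = 1 km ⇒ ΔT = -6.2°C; T = 0.35°C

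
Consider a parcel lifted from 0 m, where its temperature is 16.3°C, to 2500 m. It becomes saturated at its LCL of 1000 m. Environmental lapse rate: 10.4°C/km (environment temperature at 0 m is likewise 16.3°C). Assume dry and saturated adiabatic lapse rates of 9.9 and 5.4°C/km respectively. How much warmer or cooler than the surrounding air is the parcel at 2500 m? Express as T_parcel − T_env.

+8°C (parcel warmer than environment)

Parcel:
  0 → 1000 m (dry, 9.9°C/km): ΔT = -9.9 × 1 = -9.9°C → T = 6.4°C
  1000 → 2500 m (saturated, 5.4°C/km): ΔT = -5.4 × 1.5 = -8.1°C → T = -1.7°C
Environment:
  0 → 2500 m (environment, 10.4°C/km): ΔT = -10.4 × 2.5 = -26°C → T = -9.7°C
T_parcel − T_env = -1.7 − (-9.7) = +8°C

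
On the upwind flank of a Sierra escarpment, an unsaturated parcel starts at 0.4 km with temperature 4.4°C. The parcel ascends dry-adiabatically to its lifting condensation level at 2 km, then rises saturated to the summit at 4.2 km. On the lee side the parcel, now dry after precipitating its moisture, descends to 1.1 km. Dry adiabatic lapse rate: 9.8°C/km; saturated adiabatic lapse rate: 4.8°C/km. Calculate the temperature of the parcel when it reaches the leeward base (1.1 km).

8.54°C

400–2000 m, dry: Δz = 1.6 km ⇒ ΔT = -15.68°C; T = -11.28°C
2000–4200 m, saturated: Δz = 2.2 km ⇒ ΔT = -10.56°C; T = -21.84°C
4200–1100 m, dry descent: Δz = 3.1 km ⇒ ΔT = +30.38°C; T = 8.54°C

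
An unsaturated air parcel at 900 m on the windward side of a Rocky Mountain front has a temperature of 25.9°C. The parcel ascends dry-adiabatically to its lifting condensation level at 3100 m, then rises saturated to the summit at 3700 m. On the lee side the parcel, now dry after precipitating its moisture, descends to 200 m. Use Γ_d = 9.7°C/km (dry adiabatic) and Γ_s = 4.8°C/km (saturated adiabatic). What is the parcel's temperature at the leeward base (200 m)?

35.63°C

Dry to 3100 m: -9.7 × 2.2 km = -21.34°C, so T = 4.56°C.
Saturated to 3700 m: -4.8 × 0.6 km = -2.88°C, so T = 1.68°C.
Dry descent to 200 m: +9.7 × 3.5 km = +33.95°C, so T = 35.63°C.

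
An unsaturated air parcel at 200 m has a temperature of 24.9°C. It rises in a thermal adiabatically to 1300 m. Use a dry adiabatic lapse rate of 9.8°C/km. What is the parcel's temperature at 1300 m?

200 → 1300 m (dry adiabatic, 9.8°C/km): ΔT = -9.8 × 1.1 = -10.78°C → T = 14.12°C

14.12°C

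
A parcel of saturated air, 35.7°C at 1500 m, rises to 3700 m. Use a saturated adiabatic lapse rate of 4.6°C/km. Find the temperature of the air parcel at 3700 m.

From 1500 m to 3700 m (saturated adiabatic): cools by 4.6 × 2.2 = 10.12°C, giving 25.58°C.

25.58°C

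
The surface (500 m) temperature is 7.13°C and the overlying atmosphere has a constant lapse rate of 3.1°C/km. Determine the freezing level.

2800 m

Height above start = (7.13 − 0) / 3.1 = 2.3 km
Altitude = 500 m + 2300 m = 2800 m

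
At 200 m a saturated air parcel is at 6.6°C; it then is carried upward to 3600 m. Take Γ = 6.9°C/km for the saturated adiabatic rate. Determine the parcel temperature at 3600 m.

-16.86°C

From 200 m to 3600 m (saturated adiabatic): cools by 6.9 × 3.4 = 23.46°C, giving -16.86°C.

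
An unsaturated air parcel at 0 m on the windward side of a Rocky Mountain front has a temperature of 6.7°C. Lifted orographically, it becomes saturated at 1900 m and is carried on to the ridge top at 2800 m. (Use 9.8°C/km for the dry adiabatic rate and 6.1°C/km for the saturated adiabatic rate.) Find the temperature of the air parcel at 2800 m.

0 → 1900 m (dry, 9.8°C/km): ΔT = -9.8 × 1.9 = -18.62°C → T = -11.92°C
1900 → 2800 m (saturated, 6.1°C/km): ΔT = -6.1 × 0.9 = -5.49°C → T = -17.41°C

-17.41°C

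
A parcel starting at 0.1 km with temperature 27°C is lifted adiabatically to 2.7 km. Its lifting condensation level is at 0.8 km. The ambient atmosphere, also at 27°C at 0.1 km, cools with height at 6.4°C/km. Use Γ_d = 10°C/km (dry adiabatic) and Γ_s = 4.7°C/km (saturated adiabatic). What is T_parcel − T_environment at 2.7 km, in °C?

+0.71°C (parcel warmer than environment)

Parcel:
  Dry to 800 m: -10 × 0.7 km = -7°C, so T = 20°C.
  Saturated to 2700 m: -4.7 × 1.9 km = -8.93°C, so T = 11.07°C.
Environment:
  Environment to 2700 m: -6.4 × 2.6 km = -16.64°C, so T = 10.36°C.
T_parcel − T_env = 11.07 − 10.36 = +0.71°C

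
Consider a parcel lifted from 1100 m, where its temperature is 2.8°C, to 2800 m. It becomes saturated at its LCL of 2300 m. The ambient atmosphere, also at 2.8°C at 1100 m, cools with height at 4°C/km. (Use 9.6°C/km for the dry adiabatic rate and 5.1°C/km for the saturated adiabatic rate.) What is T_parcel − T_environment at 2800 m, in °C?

Parcel:
  1100 → 2300 m (dry, 9.6°C/km): ΔT = -9.6 × 1.2 = -11.52°C → T = -8.72°C
  2300 → 2800 m (saturated, 5.1°C/km): ΔT = -5.1 × 0.5 = -2.55°C → T = -11.27°C
Environment:
  1100 → 2800 m (environment, 4°C/km): ΔT = -4 × 1.7 = -6.8°C → T = -4°C
T_parcel − T_env = -11.27 − (-4) = -7.27°C

-7.27°C (parcel cooler than environment)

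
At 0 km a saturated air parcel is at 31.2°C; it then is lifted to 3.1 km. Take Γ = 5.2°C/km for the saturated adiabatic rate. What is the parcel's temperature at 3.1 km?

15.08°C

From 0 m to 3100 m (saturated adiabatic): cools by 5.2 × 3.1 = 16.12°C, giving 15.08°C.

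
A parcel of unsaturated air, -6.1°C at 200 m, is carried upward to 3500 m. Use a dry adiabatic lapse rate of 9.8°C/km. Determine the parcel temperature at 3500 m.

Dry adiabatic to 3500 m: -9.8 × 3.3 km = -32.34°C, so T = -38.44°C.

-38.44°C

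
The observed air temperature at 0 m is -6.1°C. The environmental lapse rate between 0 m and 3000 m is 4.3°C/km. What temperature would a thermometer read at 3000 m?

0 → 3000 m (environmental, 4.3°C/km): ΔT = -4.3 × 3 = -12.9°C → T = -19°C

-19°C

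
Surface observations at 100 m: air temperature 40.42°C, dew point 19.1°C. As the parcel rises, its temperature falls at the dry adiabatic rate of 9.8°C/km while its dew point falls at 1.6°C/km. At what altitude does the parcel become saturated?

T and T_d converge at 9.8 − 1.6 = 8.2°C per km
Height above start = (40.42 − 19.1) / 8.2 = 2.6 km
LCL altitude = 100 m + 2600 m = 2700 m

2700 m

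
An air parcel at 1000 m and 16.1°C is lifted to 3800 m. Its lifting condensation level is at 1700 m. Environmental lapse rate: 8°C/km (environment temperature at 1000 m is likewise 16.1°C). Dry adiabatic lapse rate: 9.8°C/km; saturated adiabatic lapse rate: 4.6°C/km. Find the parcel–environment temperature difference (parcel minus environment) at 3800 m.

+5.88°C (parcel warmer than environment)

Parcel:
  1000 → 1700 m (dry, 9.8°C/km): ΔT = -9.8 × 0.7 = -6.86°C → T = 9.24°C
  1700 → 3800 m (saturated, 4.6°C/km): ΔT = -4.6 × 2.1 = -9.66°C → T = -0.42°C
Environment:
  1000 → 3800 m (environment, 8°C/km): ΔT = -8 × 2.8 = -22.4°C → T = -6.3°C
T_parcel − T_env = -0.42 − (-6.3) = +5.88°C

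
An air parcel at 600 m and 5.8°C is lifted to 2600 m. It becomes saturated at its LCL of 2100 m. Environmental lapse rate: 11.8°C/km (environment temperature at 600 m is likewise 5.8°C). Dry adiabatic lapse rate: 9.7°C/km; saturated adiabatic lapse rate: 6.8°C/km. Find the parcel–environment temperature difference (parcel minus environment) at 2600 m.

Parcel:
  600–2100 m, dry: Δz = 1.5 km ⇒ ΔT = -14.55°C; T = -8.75°C
  2100–2600 m, saturated: Δz = 0.5 km ⇒ ΔT = -3.4°C; T = -12.15°C
Environment:
  600–2600 m, environment: Δz = 2 km ⇒ ΔT = -23.6°C; T = -17.8°C
T_parcel − T_env = -12.15 − (-17.8) = +5.65°C

+5.65°C (parcel warmer than environment)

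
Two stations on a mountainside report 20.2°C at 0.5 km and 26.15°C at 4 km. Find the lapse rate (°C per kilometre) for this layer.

Γ = −ΔT/Δz = (20.2 − 26.15) / (4000 − 500) m
  = -5.95°C / 3.5 km = -1.7°C/km

-1.7°C/km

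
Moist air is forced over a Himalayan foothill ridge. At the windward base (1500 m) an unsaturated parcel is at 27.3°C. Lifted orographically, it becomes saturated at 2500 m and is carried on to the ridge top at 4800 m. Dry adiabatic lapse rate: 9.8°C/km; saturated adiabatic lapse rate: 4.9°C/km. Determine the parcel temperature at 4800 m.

6.23°C

Dry to 2500 m: -9.8 × 1 km = -9.8°C, so T = 17.5°C.
Saturated to 4800 m: -4.9 × 2.3 km = -11.27°C, so T = 6.23°C.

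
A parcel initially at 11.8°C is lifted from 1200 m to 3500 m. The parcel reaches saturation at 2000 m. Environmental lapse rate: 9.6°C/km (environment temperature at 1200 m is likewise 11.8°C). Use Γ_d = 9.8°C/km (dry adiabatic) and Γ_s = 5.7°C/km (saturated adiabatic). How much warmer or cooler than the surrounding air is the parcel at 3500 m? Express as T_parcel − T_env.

+5.69°C (parcel warmer than environment)

Parcel:
  Dry to 2000 m: -9.8 × 0.8 km = -7.84°C, so T = 3.96°C.
  Saturated to 3500 m: -5.7 × 1.5 km = -8.55°C, so T = -4.59°C.
Environment:
  Environment to 3500 m: -9.6 × 2.3 km = -22.08°C, so T = -10.28°C.
T_parcel − T_env = -4.59 − (-10.28) = +5.69°C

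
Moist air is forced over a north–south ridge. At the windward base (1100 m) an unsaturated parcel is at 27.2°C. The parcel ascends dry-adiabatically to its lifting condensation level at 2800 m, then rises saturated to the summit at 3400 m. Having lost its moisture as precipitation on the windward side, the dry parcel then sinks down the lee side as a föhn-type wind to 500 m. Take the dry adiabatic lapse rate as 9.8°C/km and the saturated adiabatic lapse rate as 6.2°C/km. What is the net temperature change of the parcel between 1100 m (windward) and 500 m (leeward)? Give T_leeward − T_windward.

From 1100 m to 2800 m (dry): cools by 9.8 × 1.7 = 16.66°C, giving 10.54°C.
From 2800 m to 3400 m (saturated): cools by 6.2 × 0.6 = 3.72°C, giving 6.82°C.
From 3400 m to 500 m (dry descent): warms by 9.8 × 2.9 = 28.42°C, giving 35.24°C.
Net change vs windward start: 35.24 − 27.2 = +8.04°C

+8.04°C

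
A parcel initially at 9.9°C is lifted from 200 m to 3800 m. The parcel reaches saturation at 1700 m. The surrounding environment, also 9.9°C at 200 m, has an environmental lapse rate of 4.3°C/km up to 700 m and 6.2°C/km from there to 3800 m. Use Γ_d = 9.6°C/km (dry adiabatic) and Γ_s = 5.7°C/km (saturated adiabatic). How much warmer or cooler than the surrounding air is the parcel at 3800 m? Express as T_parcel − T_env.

Parcel:
  200–1700 m, dry: Δz = 1.5 km ⇒ ΔT = -14.4°C; T = -4.5°C
  1700–3800 m, saturated: Δz = 2.1 km ⇒ ΔT = -11.97°C; T = -16.47°C
Environment:
  200–700 m, environment, lower layer: Δz = 0.5 km ⇒ ΔT = -2.15°C; T = 7.75°C
  700–3800 m, environment, upper layer: Δz = 3.1 km ⇒ ΔT = -19.22°C; T = -11.47°C
T_parcel − T_env = -16.47 − (-11.47) = -5°C

-5°C (parcel cooler than environment)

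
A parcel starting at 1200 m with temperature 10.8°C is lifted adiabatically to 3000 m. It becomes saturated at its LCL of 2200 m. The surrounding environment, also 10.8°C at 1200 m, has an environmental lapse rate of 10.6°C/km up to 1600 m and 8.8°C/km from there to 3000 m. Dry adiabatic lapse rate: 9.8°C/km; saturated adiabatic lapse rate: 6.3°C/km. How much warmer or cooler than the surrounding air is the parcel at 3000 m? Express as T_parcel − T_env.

+1.72°C (parcel warmer than environment)

Parcel:
  1200–2200 m, dry: Δz = 1 km ⇒ ΔT = -9.8°C; T = 1°C
  2200–3000 m, saturated: Δz = 0.8 km ⇒ ΔT = -5.04°C; T = -4.04°C
Environment:
  1200–1600 m, environment, lower layer: Δz = 0.4 km ⇒ ΔT = -4.24°C; T = 6.56°C
  1600–3000 m, environment, upper layer: Δz = 1.4 km ⇒ ΔT = -12.32°C; T = -5.76°C
T_parcel − T_env = -4.04 − (-5.76) = +1.72°C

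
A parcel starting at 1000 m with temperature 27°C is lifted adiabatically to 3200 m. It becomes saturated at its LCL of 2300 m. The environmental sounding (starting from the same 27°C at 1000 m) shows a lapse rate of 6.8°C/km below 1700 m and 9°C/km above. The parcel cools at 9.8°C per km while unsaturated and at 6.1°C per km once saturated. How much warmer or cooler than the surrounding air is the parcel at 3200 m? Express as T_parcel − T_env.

+0.03°C (parcel warmer than environment)

Parcel:
  1000–2300 m, dry: Δz = 1.3 km ⇒ ΔT = -12.74°C; T = 14.26°C
  2300–3200 m, saturated: Δz = 0.9 km ⇒ ΔT = -5.49°C; T = 8.77°C
Environment:
  1000–1700 m, environment, lower layer: Δz = 0.7 km ⇒ ΔT = -4.76°C; T = 22.24°C
  1700–3200 m, environment, upper layer: Δz = 1.5 km ⇒ ΔT = -13.5°C; T = 8.74°C
T_parcel − T_env = 8.77 − 8.74 = +0.03°C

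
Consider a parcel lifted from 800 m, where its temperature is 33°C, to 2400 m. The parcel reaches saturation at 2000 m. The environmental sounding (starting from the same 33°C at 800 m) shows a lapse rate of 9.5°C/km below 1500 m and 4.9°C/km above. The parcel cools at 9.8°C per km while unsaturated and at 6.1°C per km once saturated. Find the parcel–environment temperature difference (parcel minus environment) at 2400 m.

Parcel:
  Dry to 2000 m: -9.8 × 1.2 km = -11.76°C, so T = 21.24°C.
  Saturated to 2400 m: -6.1 × 0.4 km = -2.44°C, so T = 18.8°C.
Environment:
  Environment, lower layer to 1500 m: -9.5 × 0.7 km = -6.65°C, so T = 26.35°C.
  Environment, upper layer to 2400 m: -4.9 × 0.9 km = -4.41°C, so T = 21.94°C.
T_parcel − T_env = 18.8 − 21.94 = -3.14°C

-3.14°C (parcel cooler than environment)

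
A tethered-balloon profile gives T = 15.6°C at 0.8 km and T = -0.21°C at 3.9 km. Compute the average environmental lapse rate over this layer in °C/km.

5.1°C/km

Γ = −ΔT/Δz = (15.6 − (-0.21)) / (3900 − 800) m
  = 15.81°C / 3.1 km = 5.1°C/km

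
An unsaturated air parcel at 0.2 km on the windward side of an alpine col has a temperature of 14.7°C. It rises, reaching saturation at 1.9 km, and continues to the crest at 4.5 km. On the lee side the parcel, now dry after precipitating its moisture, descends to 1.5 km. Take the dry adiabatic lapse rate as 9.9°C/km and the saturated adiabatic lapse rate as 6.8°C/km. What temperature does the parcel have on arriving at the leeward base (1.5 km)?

Dry to 1900 m: -9.9 × 1.7 km = -16.83°C, so T = -2.13°C.
Saturated to 4500 m: -6.8 × 2.6 km = -17.68°C, so T = -19.81°C.
Dry descent to 1500 m: +9.9 × 3 km = +29.7°C, so T = 9.89°C.

9.89°C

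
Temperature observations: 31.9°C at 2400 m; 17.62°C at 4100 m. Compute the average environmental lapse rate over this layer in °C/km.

Γ = −ΔT/Δz = (31.9 − 17.62) / (4100 − 2400) m
  = 14.28°C / 1.7 km = 8.4°C/km

8.4°C/km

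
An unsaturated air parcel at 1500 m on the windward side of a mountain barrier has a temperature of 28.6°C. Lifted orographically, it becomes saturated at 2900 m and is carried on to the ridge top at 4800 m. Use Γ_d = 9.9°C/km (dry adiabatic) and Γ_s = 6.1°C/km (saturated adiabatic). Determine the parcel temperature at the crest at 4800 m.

3.15°C

Dry to 2900 m: -9.9 × 1.4 km = -13.86°C, so T = 14.74°C.
Saturated to 4800 m: -6.1 × 1.9 km = -11.59°C, so T = 3.15°C.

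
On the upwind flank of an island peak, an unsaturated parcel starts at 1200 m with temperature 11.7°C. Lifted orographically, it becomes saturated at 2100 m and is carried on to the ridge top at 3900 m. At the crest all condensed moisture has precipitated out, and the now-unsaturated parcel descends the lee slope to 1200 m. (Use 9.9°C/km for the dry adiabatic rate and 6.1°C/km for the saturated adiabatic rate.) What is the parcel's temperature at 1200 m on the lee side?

Dry to 2100 m: -9.9 × 0.9 km = -8.91°C, so T = 2.79°C.
Saturated to 3900 m: -6.1 × 1.8 km = -10.98°C, so T = -8.19°C.
Dry descent to 1200 m: +9.9 × 2.7 km = +26.73°C, so T = 18.54°C.

18.54°C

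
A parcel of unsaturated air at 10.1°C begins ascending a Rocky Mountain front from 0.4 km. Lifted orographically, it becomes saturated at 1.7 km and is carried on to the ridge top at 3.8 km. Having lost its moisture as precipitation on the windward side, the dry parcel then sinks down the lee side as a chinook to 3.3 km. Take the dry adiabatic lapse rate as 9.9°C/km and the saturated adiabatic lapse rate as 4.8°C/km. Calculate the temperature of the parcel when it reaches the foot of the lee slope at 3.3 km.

400–1700 m, dry: Δz = 1.3 km ⇒ ΔT = -12.87°C; T = -2.77°C
1700–3800 m, saturated: Δz = 2.1 km ⇒ ΔT = -10.08°C; T = -12.85°C
3800–3300 m, dry descent: Δz = 0.5 km ⇒ ΔT = +4.95°C; T = -7.9°C

-7.9°C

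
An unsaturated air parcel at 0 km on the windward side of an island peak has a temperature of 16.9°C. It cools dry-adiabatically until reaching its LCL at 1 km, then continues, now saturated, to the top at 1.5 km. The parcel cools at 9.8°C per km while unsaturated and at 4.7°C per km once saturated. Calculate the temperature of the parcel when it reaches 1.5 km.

Dry to 1000 m: -9.8 × 1 km = -9.8°C, so T = 7.1°C.
Saturated to 1500 m: -4.7 × 0.5 km = -2.35°C, so T = 4.75°C.

4.75°C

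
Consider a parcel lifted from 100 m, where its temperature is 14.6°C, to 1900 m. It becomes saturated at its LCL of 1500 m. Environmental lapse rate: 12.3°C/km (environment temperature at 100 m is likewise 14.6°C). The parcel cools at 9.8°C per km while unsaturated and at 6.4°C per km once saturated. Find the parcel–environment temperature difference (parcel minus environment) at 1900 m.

Parcel:
  100–1500 m, dry: Δz = 1.4 km ⇒ ΔT = -13.72°C; T = 0.88°C
  1500–1900 m, saturated: Δz = 0.4 km ⇒ ΔT = -2.56°C; T = -1.68°C
Environment:
  100–1900 m, environment: Δz = 1.8 km ⇒ ΔT = -22.14°C; T = -7.54°C
T_parcel − T_env = -1.68 − (-7.54) = +5.86°C

+5.86°C (parcel warmer than environment)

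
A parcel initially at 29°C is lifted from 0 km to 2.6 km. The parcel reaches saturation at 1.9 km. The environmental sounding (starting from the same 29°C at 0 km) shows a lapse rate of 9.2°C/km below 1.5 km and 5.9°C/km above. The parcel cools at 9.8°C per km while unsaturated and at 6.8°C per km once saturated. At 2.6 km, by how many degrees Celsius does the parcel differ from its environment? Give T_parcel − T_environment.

Parcel:
  0–1900 m, dry: Δz = 1.9 km ⇒ ΔT = -18.62°C; T = 10.38°C
  1900–2600 m, saturated: Δz = 0.7 km ⇒ ΔT = -4.76°C; T = 5.62°C
Environment:
  0–1500 m, environment, lower layer: Δz = 1.5 km ⇒ ΔT = -13.8°C; T = 15.2°C
  1500–2600 m, environment, upper layer: Δz = 1.1 km ⇒ ΔT = -6.49°C; T = 8.71°C
T_parcel − T_env = 5.62 − 8.71 = -3.09°C

-3.09°C (parcel cooler than environment)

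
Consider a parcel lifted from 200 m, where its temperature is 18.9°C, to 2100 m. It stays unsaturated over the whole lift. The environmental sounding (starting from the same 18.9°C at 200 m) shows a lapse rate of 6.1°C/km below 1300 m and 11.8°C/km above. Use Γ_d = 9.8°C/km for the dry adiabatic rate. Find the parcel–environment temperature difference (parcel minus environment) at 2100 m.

-2.47°C (parcel cooler than environment)

Parcel:
  200 → 2100 m (dry, 9.8°C/km): ΔT = -9.8 × 1.9 = -18.62°C → T = 0.28°C
Environment:
  200 → 1300 m (environment, lower layer, 6.1°C/km): ΔT = -6.1 × 1.1 = -6.71°C → T = 12.19°C
  1300 → 2100 m (environment, upper layer, 11.8°C/km): ΔT = -11.8 × 0.8 = -9.44°C → T = 2.75°C
T_parcel − T_env = 0.28 − 2.75 = -2.47°C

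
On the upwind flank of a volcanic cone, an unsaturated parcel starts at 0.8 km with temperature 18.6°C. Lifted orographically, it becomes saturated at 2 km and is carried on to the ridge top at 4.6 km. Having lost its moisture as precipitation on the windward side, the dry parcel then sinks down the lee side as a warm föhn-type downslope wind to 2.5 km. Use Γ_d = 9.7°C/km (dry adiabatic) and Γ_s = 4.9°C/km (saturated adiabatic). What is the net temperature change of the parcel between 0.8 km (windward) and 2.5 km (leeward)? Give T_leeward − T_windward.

Dry to 2000 m: -9.7 × 1.2 km = -11.64°C, so T = 6.96°C.
Saturated to 4600 m: -4.9 × 2.6 km = -12.74°C, so T = -5.78°C.
Dry descent to 2500 m: +9.7 × 2.1 km = +20.37°C, so T = 14.59°C.
Net change vs windward start: 14.59 − 18.6 = -4.01°C

-4.01°C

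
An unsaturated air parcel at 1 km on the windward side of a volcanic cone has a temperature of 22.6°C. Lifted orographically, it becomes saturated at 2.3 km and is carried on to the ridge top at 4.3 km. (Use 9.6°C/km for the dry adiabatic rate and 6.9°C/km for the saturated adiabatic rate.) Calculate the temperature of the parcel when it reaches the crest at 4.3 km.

-3.68°C

Dry to 2300 m: -9.6 × 1.3 km = -12.48°C, so T = 10.12°C.
Saturated to 4300 m: -6.9 × 2 km = -13.8°C, so T = -3.68°C.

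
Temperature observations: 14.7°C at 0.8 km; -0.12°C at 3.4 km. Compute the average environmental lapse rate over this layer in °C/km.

Γ = −ΔT/Δz = (14.7 − (-0.12)) / (3400 − 800) m
  = 14.82°C / 2.6 km = 5.7°C/km

5.7°C/km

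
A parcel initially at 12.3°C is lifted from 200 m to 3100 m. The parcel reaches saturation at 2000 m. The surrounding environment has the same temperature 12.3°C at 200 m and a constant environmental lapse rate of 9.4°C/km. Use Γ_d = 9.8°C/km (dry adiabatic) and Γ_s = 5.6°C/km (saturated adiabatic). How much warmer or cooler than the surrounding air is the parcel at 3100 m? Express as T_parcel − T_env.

+3.46°C (parcel warmer than environment)

Parcel:
  200 → 2000 m (dry, 9.8°C/km): ΔT = -9.8 × 1.8 = -17.64°C → T = -5.34°C
  2000 → 3100 m (saturated, 5.6°C/km): ΔT = -5.6 × 1.1 = -6.16°C → T = -11.5°C
Environment:
  200 → 3100 m (environment, 9.4°C/km): ΔT = -9.4 × 2.9 = -27.26°C → T = -14.96°C
T_parcel − T_env = -11.5 − (-14.96) = +3.46°C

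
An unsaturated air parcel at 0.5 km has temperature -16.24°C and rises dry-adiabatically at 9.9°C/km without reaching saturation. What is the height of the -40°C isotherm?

2.9 km

Height above start = (-16.24 − (-40)) / 9.9 = 2.4 km
Altitude = 500 m + 2400 m = 2900 m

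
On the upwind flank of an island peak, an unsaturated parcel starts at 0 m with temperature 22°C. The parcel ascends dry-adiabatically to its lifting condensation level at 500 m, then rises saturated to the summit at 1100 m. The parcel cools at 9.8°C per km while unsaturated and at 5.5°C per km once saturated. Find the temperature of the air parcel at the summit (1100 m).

13.8°C

0–500 m, dry: Δz = 0.5 km ⇒ ΔT = -4.9°C; T = 17.1°C
500–1100 m, saturated: Δz = 0.6 km ⇒ ΔT = -3.3°C; T = 13.8°C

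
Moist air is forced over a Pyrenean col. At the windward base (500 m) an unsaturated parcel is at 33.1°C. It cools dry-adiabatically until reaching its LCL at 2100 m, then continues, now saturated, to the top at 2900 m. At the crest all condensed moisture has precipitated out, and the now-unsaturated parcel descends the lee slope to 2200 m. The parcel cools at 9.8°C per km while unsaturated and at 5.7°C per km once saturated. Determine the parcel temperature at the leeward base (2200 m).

19.72°C

From 500 m to 2100 m (dry): cools by 9.8 × 1.6 = 15.68°C, giving 17.42°C.
From 2100 m to 2900 m (saturated): cools by 5.7 × 0.8 = 4.56°C, giving 12.86°C.
From 2900 m to 2200 m (dry descent): warms by 9.8 × 0.7 = 6.86°C, giving 19.72°C.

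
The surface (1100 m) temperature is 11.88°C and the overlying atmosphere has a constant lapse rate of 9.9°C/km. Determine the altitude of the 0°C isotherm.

2300 m

Height above start = (11.88 − 0) / 9.9 = 1.2 km
Altitude = 1100 m + 1200 m = 2300 m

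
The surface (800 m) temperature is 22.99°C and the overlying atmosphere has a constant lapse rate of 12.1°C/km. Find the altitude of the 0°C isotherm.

2700 m

Height above start = (22.99 − 0) / 12.1 = 1.9 km
Altitude = 800 m + 1900 m = 2700 m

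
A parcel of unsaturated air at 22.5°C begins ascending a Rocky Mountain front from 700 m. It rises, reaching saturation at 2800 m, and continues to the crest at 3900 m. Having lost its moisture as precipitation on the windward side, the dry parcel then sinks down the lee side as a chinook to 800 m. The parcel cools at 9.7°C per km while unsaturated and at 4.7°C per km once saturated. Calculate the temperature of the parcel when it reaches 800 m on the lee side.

27.03°C

700–2800 m, dry: Δz = 2.1 km ⇒ ΔT = -20.37°C; T = 2.13°C
2800–3900 m, saturated: Δz = 1.1 km ⇒ ΔT = -5.17°C; T = -3.04°C
3900–800 m, dry descent: Δz = 3.1 km ⇒ ΔT = +30.07°C; T = 27.03°C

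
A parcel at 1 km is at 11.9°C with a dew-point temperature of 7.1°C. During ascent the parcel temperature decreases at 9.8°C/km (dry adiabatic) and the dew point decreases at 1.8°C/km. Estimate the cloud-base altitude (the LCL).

1.6 km

T and T_d converge at 9.8 − 1.8 = 8°C per km
Height above start = (11.9 − 7.1) / 8 = 0.6 km
LCL altitude = 1000 m + 600 m = 1600 m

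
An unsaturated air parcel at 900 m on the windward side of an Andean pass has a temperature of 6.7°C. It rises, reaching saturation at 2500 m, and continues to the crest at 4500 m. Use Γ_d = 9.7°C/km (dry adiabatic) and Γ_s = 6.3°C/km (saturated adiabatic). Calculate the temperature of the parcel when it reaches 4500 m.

From 900 m to 2500 m (dry): cools by 9.7 × 1.6 = 15.52°C, giving -8.82°C.
From 2500 m to 4500 m (saturated): cools by 6.3 × 2 = 12.6°C, giving -21.42°C.

-21.42°C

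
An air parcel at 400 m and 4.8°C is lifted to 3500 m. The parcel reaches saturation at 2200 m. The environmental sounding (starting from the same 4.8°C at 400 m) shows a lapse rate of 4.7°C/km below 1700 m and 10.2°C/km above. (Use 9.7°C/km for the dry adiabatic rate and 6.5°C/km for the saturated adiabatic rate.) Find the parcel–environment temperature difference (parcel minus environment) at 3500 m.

Parcel:
  400 → 2200 m (dry, 9.7°C/km): ΔT = -9.7 × 1.8 = -17.46°C → T = -12.66°C
  2200 → 3500 m (saturated, 6.5°C/km): ΔT = -6.5 × 1.3 = -8.45°C → T = -21.11°C
Environment:
  400 → 1700 m (environment, lower layer, 4.7°C/km): ΔT = -4.7 × 1.3 = -6.11°C → T = -1.31°C
  1700 → 3500 m (environment, upper layer, 10.2°C/km): ΔT = -10.2 × 1.8 = -18.36°C → T = -19.67°C
T_parcel − T_env = -21.11 − (-19.67) = -1.44°C

-1.44°C (parcel cooler than environment)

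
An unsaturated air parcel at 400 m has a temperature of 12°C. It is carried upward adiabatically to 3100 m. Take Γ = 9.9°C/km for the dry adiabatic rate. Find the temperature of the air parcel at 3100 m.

-14.73°C

From 400 m to 3100 m (dry adiabatic): cools by 9.9 × 2.7 = 26.73°C, giving -14.73°C.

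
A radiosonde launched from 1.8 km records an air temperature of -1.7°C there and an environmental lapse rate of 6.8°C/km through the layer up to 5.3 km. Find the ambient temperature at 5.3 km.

From 1800 m to 5300 m (environmental): cools by 6.8 × 3.5 = 23.8°C, giving -25.5°C.

-25.5°C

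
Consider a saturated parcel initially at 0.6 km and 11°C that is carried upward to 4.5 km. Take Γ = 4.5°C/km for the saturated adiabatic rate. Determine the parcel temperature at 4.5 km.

600 → 4500 m (saturated adiabatic, 4.5°C/km): ΔT = -4.5 × 3.9 = -17.55°C → T = -6.55°C

-6.55°C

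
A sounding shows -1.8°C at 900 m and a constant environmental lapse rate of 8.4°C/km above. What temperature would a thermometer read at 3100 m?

900–3100 m, environmental: Δz = 2.2 km ⇒ ΔT = -18.48°C; T = -20.28°C

-20.28°C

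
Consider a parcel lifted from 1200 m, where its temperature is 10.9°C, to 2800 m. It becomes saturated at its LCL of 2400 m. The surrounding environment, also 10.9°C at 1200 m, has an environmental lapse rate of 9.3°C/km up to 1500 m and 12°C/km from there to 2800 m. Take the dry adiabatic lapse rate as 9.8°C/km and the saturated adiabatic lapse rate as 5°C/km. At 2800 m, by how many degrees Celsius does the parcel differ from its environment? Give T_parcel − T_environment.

+4.63°C (parcel warmer than environment)

Parcel:
  1200–2400 m, dry: Δz = 1.2 km ⇒ ΔT = -11.76°C; T = -0.86°C
  2400–2800 m, saturated: Δz = 0.4 km ⇒ ΔT = -2°C; T = -2.86°C
Environment:
  1200–1500 m, environment, lower layer: Δz = 0.3 km ⇒ ΔT = -2.79°C; T = 8.11°C
  1500–2800 m, environment, upper layer: Δz = 1.3 km ⇒ ΔT = -15.6°C; T = -7.49°C
T_parcel − T_env = -2.86 − (-7.49) = +4.63°C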